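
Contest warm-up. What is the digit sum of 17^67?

17^67 = 27547217140113004110781593006840291996645123360044229169316532090500266429898209073
Sum of its 83 digits: 314.

314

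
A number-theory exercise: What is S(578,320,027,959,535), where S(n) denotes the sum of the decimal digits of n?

70

5+7+8+3+2+0+0+2+7+9+5+9+5+3+5 = 70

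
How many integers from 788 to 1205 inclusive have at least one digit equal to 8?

160

The integers in [788, 1205] that have at least one digit equal to 8: 788, 789, 798, 800, 801, 802, …, 1189, 1198.
160 qualify.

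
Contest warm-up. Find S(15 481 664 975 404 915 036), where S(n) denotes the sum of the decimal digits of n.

1+5+4+8+1+6+6+4+9+7+5+4+0+4+9+1+5+0+3+6 = 88

88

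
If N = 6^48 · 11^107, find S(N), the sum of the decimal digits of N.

6^48 · 11^107 = 60294448947943276533958524824176680606776499525769800187387924020740229653170600098380244170317806607338048836066480880599764989581908985008971841536
Sum of its 149 digits: 711.

711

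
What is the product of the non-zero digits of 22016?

2×2×1×6 = 24

24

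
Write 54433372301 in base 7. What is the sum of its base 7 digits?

54433372301 in base 7 is 3634624013300.
Digit sum: 3+6+3+4+6+2+4+0+1+3+3+0+0 = 35.

35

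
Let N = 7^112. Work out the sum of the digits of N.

7^112 = 44769318314604316098321141946300034230442844475654848781645818897465472518013620463849601347201
Sum of its 95 digits: 394.

394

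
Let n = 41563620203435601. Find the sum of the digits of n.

51

4+1+5+6+3+6+2+0+2+0+3+4+3+5+6+0+1 = 51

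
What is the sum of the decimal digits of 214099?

25

2+1+4+0+9+9 = 25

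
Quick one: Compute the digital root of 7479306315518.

5

7+4+7+9+3+0+6+3+1+5+5+1+8 = 59
5+9 = 14
1+4 = 5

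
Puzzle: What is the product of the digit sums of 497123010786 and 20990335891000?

2352

S(497123010786) = 4+9+7+1+2+3+0+1+0+7+8+6 = 48.
S(20990335891000) = 2+0+9+9+0+3+3+5+8+9+1+0+0+0 = 49.
48 · 49 = 2352.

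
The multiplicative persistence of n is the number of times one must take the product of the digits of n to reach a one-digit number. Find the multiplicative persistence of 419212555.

419212555 → 18000 → 0 (2 steps)

2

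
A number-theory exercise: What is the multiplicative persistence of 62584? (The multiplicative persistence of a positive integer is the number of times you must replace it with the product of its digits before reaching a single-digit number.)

2

62584 → 1920 → 0 (2 steps)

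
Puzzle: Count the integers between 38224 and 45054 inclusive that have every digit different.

1938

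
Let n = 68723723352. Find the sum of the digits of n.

6+8+7+2+3+7+2+3+3+5+2 = 48

48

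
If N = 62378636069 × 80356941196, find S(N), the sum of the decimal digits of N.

62378636069 × 80356941196 = 5012556390483317598524
Sum of its 22 digits: 95.

95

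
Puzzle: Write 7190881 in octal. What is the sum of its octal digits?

26

7190881 in base 8 is 33334541.
Digit sum: 3+3+3+3+4+5+4+1 = 26.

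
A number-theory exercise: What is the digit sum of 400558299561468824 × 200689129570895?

166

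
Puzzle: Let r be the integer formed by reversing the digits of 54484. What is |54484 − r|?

6039

Reverse of 54484 is 48445.
|54484 − 48445| = 6039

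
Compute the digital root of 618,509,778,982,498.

1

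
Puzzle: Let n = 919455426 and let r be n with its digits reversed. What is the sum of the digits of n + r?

Reversal of 919455426 is 624554919; 919455426 + 624554919 = 1544010345.
Digit sum of 1544010345: 1+5+4+4+0+1+0+3+4+5 = 27.

27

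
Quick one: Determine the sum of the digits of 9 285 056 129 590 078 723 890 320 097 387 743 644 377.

9+2+8+5+0+5+6+1+2+9+5+9+0+0+7+8+7+2+3+8+9+0+3+2+0+0+9+7+3+8+7+7+4+3+6+4+4+3+7+7 = 189

189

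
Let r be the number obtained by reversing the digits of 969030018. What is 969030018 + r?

1779060987

Reverse of 969030018 is 810030969.
969030018 + 810030969 = 1779060987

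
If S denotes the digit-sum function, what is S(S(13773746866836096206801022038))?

First digit sum: 122.
1+2+2 = 5.

5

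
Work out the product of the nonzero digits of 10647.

168

1×6×4×7 = 168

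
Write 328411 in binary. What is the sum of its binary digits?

328411 in base 2 is 1010000001011011011.
Digit sum: 1+0+1+0+0+0+0+0+0+1+0+1+1+0+1+1+0+1+1 = 9.

9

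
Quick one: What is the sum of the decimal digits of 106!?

639

106! = 114628056373470835453434738414834942870388487424139673389282723476762012382449946252660360871841673476016298287096435143747350528228224302506311680000000000000000000000000
Sum of its 171 digits: 639.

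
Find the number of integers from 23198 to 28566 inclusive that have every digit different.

The integers in [23198, 28566] that have every digit different: 23198, 23401, 23405, 23406, 23407, 23408, …, 28563, 28564.
1793 qualify.

1793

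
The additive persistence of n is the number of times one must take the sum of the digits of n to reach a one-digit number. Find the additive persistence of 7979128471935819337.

2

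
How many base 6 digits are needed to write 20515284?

20515284 in base 6 is 2011414100, which has 10 digits.

10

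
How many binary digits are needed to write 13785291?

24

13785291 in base 2 is 110100100101100011001011, which has 24 digits.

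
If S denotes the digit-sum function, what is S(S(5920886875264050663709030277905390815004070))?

14

First digit sum: 176.
1+7+6 = 14.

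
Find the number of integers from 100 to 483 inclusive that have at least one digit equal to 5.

74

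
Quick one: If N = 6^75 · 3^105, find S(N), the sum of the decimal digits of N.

486

6^75 · 3^105 = 2877898841325559327627723429200859054546077652698311454092684242646345973519372784811502475352208034253242368
Sum of its 109 digits: 486.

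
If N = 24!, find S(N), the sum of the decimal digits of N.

24! = 620448401733239439360000
Sum of its 24 digits: 81.

81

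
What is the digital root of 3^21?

9

The digital root of n equals n mod 9 (or 9 when 9 | n), so we need 3^21 mod 9.
3^21 ≡ 0 (mod 9), so the digital root is 9.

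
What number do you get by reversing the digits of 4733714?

Reversing 4733714 gives 4173374.

4173374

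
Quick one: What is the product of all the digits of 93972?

9×3×9×7×2 = 3402

3402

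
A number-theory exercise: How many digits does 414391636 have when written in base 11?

9

414391636 in base 11 is 1A2A0562A, which has 9 digits.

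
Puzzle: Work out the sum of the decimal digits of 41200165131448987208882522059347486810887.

179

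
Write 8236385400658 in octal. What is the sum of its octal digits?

8236385400658 in base 8 is 167665664673522.
Digit sum: 1+6+7+6+6+5+6+6+4+6+7+3+5+2+2 = 72.

72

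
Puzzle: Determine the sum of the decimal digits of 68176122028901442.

63

6+8+1+7+6+1+2+2+0+2+8+9+0+1+4+4+2 = 63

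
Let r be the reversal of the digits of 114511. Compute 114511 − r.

Reverse of 114511 is 115411.
114511 − 115411 = -900

-900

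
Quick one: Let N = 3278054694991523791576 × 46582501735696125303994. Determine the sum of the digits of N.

3278054694991523791576 × 46582501735696125303994 = 152699988519149489652442731833024126496354544
Sum of its 45 digits: 214.

214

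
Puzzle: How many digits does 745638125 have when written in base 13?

745638125 in base 13 is BB62B2BB, which has 8 digits.

8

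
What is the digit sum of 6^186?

657

6^186 = 5446688913686940692470458627512566893481851265333880267304664582064132396939282462234919305286085154808116636133538447014310958860528942690861056
Sum of its 145 digits: 657.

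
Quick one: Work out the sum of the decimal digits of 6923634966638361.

81

6+9+2+3+6+3+4+9+6+6+6+3+8+3+6+1 = 81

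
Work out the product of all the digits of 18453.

480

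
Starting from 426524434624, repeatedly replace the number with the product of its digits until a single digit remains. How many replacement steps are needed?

426524434624 → 4423680 → 0 (2 steps)

2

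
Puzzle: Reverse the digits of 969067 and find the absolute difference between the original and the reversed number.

208098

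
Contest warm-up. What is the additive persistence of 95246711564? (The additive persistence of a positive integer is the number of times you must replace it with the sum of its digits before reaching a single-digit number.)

95246711564 → 50 → 5 (2 steps)

2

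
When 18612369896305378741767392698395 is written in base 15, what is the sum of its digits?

227

18612369896305378741767392698395 in base 15 is 4DA97A583BED42AC33E8CDEBB30.
Digit sum: 4+13+10+9+7+10+5+8+3+11+14+13+4+2+10+12+3+3+14+8+12+13+14+11+11+3+0 = 227.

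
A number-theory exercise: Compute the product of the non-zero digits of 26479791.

2×6×4×7×9×7×9×1 = 190512

190512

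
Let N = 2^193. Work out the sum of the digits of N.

2^193 = 12554203470773361527671578846415332832204710888928069025792
Sum of its 59 digits: 254.

254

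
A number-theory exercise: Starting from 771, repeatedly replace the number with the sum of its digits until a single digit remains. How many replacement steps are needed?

2

771 → 15 → 6 (2 steps)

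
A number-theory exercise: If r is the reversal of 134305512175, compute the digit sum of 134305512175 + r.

38

Reversal of 134305512175 is 571215503431; 134305512175 + 571215503431 = 705521015606.
Digit sum of 705521015606: 7+0+5+5+2+1+0+1+5+6+0+6 = 38.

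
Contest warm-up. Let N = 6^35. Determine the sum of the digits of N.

6^35 = 1719070799748422591028658176
Sum of its 28 digits: 135.

135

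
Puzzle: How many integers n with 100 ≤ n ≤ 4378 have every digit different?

2369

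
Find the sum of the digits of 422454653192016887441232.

4+2+2+4+5+4+6+5+3+1+9+2+0+1+6+8+8+7+4+4+1+2+3+2 = 93

93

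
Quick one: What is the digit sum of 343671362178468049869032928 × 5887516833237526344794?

204

343671362178468049869032928 × 5887516833237526344794 = 2023370929927401196225241262007181725799467376832
Sum of its 49 digits: 204.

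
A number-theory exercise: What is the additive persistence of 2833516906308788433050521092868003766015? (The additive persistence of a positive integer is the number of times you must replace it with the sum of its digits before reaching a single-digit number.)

2833516906308788433050521092868003766015 → 161 → 8 (2 steps)

2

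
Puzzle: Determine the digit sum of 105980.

1+0+5+9+8+0 = 23

23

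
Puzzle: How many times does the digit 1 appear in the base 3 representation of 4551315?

1

4551315 in base 3 is 22120020020020.
The digit 1 appears 1 time.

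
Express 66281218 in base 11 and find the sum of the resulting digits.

66281218 in base 11 is 34461073.
Digit sum: 3+4+4+6+1+0+7+3 = 28.

28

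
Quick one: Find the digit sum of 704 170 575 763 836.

69

7+0+4+1+7+0+5+7+5+7+6+3+8+3+6 = 69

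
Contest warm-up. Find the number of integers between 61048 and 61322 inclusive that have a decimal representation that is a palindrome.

The integers in [61048, 61322] that have a decimal representation that is a palindrome: 61116, 61216, 61316.
3 qualify.

3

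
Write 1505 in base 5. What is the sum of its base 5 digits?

1505 in base 5 is 22010.
Digit sum: 2+2+0+1+0 = 5.

5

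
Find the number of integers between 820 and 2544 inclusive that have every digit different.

880

The integers in [820, 2544] that have every digit different: 820, 821, 823, 824, 825, 826, …, 2541, 2543.
880 qualify.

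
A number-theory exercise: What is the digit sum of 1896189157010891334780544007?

119

1+8+9+6+1+8+9+1+5+7+0+1+0+8+9+1+3+3+4+7+8+0+5+4+4+0+0+7 = 119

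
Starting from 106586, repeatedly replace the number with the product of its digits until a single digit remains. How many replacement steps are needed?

106586 → 0 (1 step)

1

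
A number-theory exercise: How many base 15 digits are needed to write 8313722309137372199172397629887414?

8313722309137372199172397629887414 in base 15 is 9B4E199A687BD30CEB83B6BAEB40E, which has 29 digits.

29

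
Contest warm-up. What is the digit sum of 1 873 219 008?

1+8+7+3+2+1+9+0+0+8 = 39

39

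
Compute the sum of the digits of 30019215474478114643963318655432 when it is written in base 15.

220

30019215474478114643963318655432 in base 15 is 7DD38595BAA6BE448E09E82C53C.
Digit sum: 7+13+13+3+8+5+9+5+11+10+10+6+11+14+4+4+8+14+0+9+14+8+2+12+5+3+12 = 220.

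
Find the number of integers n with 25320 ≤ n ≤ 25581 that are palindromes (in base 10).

3

The integers in [25320, 25581] that are palindromes (in base 10): 25352, 25452, 25552.
3 qualify.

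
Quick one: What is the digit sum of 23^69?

440

23^69 = 9103757593578437567350063530651961606674351707875801049359009935355516866292767865363891254263
Sum of its 94 digits: 440.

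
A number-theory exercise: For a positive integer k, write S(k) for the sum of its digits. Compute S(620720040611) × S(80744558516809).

2030

S(620720040611) = 6+2+0+7+2+0+0+4+0+6+1+1 = 29.
S(80744558516809) = 8+0+7+4+4+5+5+8+5+1+6+8+0+9 = 70.
29 · 70 = 2030.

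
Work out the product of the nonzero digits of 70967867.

7×9×6×7×8×6×7 = 889056

889056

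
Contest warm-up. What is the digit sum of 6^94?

6^94 = 14002885448818392191715755040253296907946324384279725470316185836108906496
Sum of its 74 digits: 333.

333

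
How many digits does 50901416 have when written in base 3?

50901416 in base 3 is 10112210001121122, which has 17 digits.

17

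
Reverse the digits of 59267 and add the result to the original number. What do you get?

135562

Reverse of 59267 is 76295.
59267 + 76295 = 135562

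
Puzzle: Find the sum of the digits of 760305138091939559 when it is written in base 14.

760305138091939559 in base 14 is 4C5C9B705CC75CC7.
Digit sum: 4+12+5+12+9+11+7+0+5+12+12+7+5+12+12+7 = 132.

132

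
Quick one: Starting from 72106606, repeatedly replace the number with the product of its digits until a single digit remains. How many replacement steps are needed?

1

72106606 → 0 (1 step)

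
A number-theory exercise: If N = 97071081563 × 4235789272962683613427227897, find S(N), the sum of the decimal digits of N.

97071081563 × 4235789272962683613427227897 = 411172645999441131694358001154675963011
Sum of its 39 digits: 156.

156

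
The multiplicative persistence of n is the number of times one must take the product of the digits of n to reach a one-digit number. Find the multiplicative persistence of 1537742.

2

1537742 → 5880 → 0 (2 steps)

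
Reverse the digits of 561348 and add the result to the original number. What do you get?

1404513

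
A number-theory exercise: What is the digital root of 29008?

2+9+0+0+8 = 19
1+9 = 10
1+0 = 1
(Equivalently, 29008 mod 9 = 1.)

1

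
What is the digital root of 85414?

8+5+4+1+4 = 22
2+2 = 4
(Equivalently, 85414 mod 9 = 4.)

4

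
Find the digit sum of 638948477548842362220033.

108

6+3+8+9+4+8+4+7+7+5+4+8+8+4+2+3+6+2+2+2+0+0+3+3 = 108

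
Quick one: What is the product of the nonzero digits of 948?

9×4×8 = 288

288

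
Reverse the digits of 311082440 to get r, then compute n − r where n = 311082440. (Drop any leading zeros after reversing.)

Reverse of 311082440 is 44280113.
311082440 − 44280113 = 266802327

266802327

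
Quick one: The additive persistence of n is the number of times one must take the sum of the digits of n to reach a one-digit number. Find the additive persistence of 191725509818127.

191725509818127 → 66 → 12 → 3 (3 steps)

3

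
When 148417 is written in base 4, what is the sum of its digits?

10

148417 in base 4 is 210033001.
Digit sum: 2+1+0+0+3+3+0+0+1 = 10.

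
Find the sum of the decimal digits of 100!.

100! = 93326215443944152681699238856266700490715968264381621468592963895217599993229915608941463976156518286253697920827223758251185210916864000000000000000000000000
Sum of its 158 digits: 648.

648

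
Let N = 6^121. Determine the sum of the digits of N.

450

6^121 = 14331818396160659865344412250308798484976574959068545045852379196157177795134806700610715385856
Sum of its 95 digits: 450.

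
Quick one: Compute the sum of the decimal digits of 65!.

351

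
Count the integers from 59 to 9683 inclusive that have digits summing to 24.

The integers in [59, 9683] that have digits summing to 24: 699, 789, 798, 879, 888, 897, …, 9672, 9681.
390 qualify.

390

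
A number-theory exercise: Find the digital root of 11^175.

The digital root of n equals n mod 9 (or 9 when 9 | n), so we need 11^175 mod 9.
11^175 ≡ 2 (mod 9), so the digital root is 2.

2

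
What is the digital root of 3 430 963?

3+4+3+0+9+6+3 = 28
2+8 = 10
1+0 = 1

1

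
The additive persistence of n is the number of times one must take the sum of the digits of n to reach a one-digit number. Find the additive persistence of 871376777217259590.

3

871376777217259590 → 93 → 12 → 3 (3 steps)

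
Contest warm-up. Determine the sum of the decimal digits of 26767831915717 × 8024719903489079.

26767831915717 × 8024719903489079 = 214804353547304412880957954643
Sum of its 30 digits: 128.

128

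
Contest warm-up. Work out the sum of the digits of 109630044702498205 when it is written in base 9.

85

109630044702498205 in base 9 is 651416686717484461.
Digit sum: 6+5+1+4+1+6+6+8+6+7+1+7+4+8+4+4+6+1 = 85.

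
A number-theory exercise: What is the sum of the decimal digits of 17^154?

17^154 = 3084138638419616771041128889068248788718084782398821996815381216310925077717325514664514353959865789440333249527181437530091732483135568414196019358970549107574791117773006523112769520045729
Sum of its 190 digits: 856.

856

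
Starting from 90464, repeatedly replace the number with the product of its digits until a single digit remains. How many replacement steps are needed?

90464 → 0 (1 step)

1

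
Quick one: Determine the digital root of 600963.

6+0+0+9+6+3 = 24
2+4 = 6

6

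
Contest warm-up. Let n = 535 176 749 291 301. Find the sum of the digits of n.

5+3+5+1+7+6+7+4+9+2+9+1+3+0+1 = 63

63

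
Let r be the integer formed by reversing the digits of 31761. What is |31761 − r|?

Reverse of 31761 is 16713.
|31761 − 16713| = 15048

15048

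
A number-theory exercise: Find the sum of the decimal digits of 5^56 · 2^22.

103

5^56 · 2^22 = 5820766091346740722656250000000000000000000000
Sum of its 46 digits: 103.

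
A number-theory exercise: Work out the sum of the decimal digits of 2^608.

2^608 = 1062275985633534197379176413104937254659186235454063846398888276400807119721704485478325004530458571337778658972493002030693158675305414478819039957533174703887662541670786438063456256
Sum of its 184 digits: 841.

841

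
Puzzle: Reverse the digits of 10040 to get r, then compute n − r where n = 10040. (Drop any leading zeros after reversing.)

6039

Reverse of 10040 is 4001.
10040 − 4001 = 6039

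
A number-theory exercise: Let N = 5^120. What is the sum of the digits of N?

334

5^120 = 752316384526264005099991383822237233803945956334136013765601092018187046051025390625
Sum of its 84 digits: 334.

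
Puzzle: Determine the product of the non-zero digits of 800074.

8×7×4 = 224

224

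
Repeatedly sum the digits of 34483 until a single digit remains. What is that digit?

3+4+4+8+3 = 22
2+2 = 4

4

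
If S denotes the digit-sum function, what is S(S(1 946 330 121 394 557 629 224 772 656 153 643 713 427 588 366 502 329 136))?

First digit sum: 234.
2+3+4 = 9.

9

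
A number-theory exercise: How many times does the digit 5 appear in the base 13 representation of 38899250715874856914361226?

38899250715874856914361226 in base 13 is C15A42CA27AA974AA237BA4.
The digit 5 appears 1 time.

1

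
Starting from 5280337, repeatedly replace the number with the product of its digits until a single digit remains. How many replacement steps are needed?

1

5280337 → 0 (1 step)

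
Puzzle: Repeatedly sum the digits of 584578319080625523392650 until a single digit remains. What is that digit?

7

5+8+4+5+7+8+3+1+9+0+8+0+6+2+5+5+2+3+3+9+2+6+5+0 = 106
1+0+6 = 7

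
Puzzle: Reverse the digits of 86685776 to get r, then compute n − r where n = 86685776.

Reverse of 86685776 is 67758668.
86685776 − 67758668 = 18927108

18927108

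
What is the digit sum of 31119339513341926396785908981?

137

3+1+1+1+9+3+3+9+5+1+3+3+4+1+9+2+6+3+9+6+7+8+5+9+0+8+9+8+1 = 137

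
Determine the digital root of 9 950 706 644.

5

9+9+5+0+7+0+6+6+4+4 = 50
5+0 = 5
(Equivalently, 9 950 706 644 mod 9 = 5.)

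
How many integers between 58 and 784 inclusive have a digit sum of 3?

The integers in [58, 784] that have a digit sum of 3: 102, 111, 120, 201, 210, 300.
6 qualify.

6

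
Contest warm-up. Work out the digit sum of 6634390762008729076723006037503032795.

147

6+6+3+4+3+9+0+7+6+2+0+0+8+7+2+9+0+7+6+7+2+3+0+0+6+0+3+7+5+0+3+0+3+2+7+9+5 = 147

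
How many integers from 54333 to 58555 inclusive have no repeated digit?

1074

The integers in [54333, 58555] that have no repeated digit: 54360, 54361, 54362, 54367, 54368, 54369, …, 58496, 58497.
1074 qualify.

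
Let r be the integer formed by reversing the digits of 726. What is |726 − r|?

99

Reverse of 726 is 627.
|726 − 627| = 99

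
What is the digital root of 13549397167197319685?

5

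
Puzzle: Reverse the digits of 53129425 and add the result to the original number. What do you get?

Reverse of 53129425 is 52492135.
53129425 + 52492135 = 105621560

105621560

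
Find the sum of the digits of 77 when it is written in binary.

4

77 in base 2 is 1001101.
Digit sum: 1+0+0+1+1+0+1 = 4.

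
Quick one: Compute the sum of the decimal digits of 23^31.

203

23^31 = 1635170022196481349560959748587682926364327
Sum of its 43 digits: 203.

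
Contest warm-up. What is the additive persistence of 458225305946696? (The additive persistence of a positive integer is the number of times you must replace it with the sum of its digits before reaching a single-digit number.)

3

458225305946696 → 74 → 11 → 2 (3 steps)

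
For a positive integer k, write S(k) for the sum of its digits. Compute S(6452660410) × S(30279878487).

S(6452660410) = 6+4+5+2+6+6+0+4+1+0 = 34.
S(30279878487) = 3+0+2+7+9+8+7+8+4+8+7 = 63.
34 · 63 = 2142.

2142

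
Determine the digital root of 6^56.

The digital root of n equals n mod 9 (or 9 when 9 | n), so we need 6^56 mod 9.
6^56 ≡ 0 (mod 9), so the digital root is 9.

9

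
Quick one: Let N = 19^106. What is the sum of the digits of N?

19^106 = 3530869780887683268140728773245357234980768028425961361025370385491740112184184552032976867841004304893806855241286484254995462230063881
Sum of its 136 digits: 604.

604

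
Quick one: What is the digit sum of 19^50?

244

19^50 = 8663234049605954426644038200675212212900743262211018069459689001
Sum of its 64 digits: 244.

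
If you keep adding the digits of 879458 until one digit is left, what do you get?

8+7+9+4+5+8 = 41
4+1 = 5

5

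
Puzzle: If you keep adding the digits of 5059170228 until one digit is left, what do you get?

5+0+5+9+1+7+0+2+2+8 = 39
3+9 = 12
1+2 = 3

3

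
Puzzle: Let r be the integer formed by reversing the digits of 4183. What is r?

Reversing 4183 gives 3814.

3814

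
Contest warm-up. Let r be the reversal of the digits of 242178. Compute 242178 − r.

Reverse of 242178 is 871242.
242178 − 871242 = -629064

-629064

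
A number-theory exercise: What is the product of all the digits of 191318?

216

1×9×1×3×1×8 = 216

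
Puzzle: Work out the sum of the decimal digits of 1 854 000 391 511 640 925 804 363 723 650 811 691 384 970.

168

1+8+5+4+0+0+0+3+9+1+5+1+1+6+4+0+9+2+5+8+0+4+3+6+3+7+2+3+6+5+0+8+1+1+6+9+1+3+8+4+9+7+0 = 168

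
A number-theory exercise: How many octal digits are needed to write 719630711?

10

719630711 in base 8 is 5271130567, which has 10 digits.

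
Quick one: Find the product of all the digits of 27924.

1008

2×7×9×2×4 = 1008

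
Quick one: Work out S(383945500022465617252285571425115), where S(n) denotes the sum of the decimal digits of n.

125

3+8+3+9+4+5+5+0+0+0+2+2+4+6+5+6+1+7+2+5+2+2+8+5+5+7+1+4+2+5+1+1+5 = 125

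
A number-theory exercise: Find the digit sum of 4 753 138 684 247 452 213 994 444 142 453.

132

4+7+5+3+1+3+8+6+8+4+2+4+7+4+5+2+2+1+3+9+9+4+4+4+4+1+4+2+4+5+3 = 132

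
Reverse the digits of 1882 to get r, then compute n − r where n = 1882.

-999

Reverse of 1882 is 2881.
1882 − 2881 = -999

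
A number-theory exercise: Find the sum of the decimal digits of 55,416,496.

40

5+5+4+1+6+4+9+6 = 40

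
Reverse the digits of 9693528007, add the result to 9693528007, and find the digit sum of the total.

53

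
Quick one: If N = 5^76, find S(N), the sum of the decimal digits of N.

5^76 = 132348898008484427979425390731194056570529937744140625
Sum of its 54 digits: 247.

247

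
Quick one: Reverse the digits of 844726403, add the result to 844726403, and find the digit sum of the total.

40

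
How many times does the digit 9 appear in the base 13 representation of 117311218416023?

117311218416023 in base 13 is 505C528987778.
The digit 9 appears 1 time.

1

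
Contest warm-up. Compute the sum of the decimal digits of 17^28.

145

17^28 = 28351092476867700887730107366063041
Sum of its 35 digits: 145.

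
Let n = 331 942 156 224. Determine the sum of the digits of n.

3+3+1+9+4+2+1+5+6+2+2+4 = 42

42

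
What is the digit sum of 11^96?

424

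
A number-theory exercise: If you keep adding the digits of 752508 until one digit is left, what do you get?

9

7+5+2+5+0+8 = 27
2+7 = 9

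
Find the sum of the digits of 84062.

20

8+4+0+6+2 = 20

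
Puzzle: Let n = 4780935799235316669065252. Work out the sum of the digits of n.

4+7+8+0+9+3+5+7+9+9+2+3+5+3+1+6+6+6+9+0+6+5+2+5+2 = 122

122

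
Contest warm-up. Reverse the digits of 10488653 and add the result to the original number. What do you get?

Reverse of 10488653 is 35688401.
10488653 + 35688401 = 46177054

46177054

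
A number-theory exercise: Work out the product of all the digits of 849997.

163296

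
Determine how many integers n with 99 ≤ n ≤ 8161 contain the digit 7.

The integers in [99, 8161] that contain the digit 7: 107, 117, 127, 137, 147, 157, …, 8147, 8157.
2903 qualify.

2903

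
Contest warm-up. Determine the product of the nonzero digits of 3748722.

18816

3×7×4×8×7×2×2 = 18816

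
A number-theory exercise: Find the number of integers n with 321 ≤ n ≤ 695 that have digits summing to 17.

26

The integers in [321, 695] that have digits summing to 17: 359, 368, 377, 386, 395, 449, …, 683, 692.
26 qualify.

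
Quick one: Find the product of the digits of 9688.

3456

9×6×8×8 = 3456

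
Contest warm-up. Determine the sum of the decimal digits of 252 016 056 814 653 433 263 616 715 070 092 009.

128

2+5+2+0+1+6+0+5+6+8+1+4+6+5+3+4+3+3+2+6+3+6+1+6+7+1+5+0+7+0+0+9+2+0+0+9 = 128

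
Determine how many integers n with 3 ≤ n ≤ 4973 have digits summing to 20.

The integers in [3, 4973] that have digits summing to 20: 299, 389, 398, 479, 488, 497, …, 4961, 4970.
268 qualify.

268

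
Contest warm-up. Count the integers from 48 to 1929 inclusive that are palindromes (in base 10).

104

The integers in [48, 1929] that are palindromes (in base 10): 55, 66, 77, 88, 99, 101, …, 1771, 1881.
104 qualify.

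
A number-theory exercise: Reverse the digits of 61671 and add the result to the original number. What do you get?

Reverse of 61671 is 17616.
61671 + 17616 = 79287

79287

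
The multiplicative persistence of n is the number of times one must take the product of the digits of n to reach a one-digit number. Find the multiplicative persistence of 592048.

592048 → 0 (1 step)

1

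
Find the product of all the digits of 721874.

7×2×1×8×7×4 = 3136

3136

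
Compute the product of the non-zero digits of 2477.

2×4×7×7 = 392

392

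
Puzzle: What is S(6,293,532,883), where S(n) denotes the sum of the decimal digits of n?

49

6+2+9+3+5+3+2+8+8+3 = 49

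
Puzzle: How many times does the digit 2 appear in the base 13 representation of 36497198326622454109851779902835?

6

36497198326622454109851779902835 in base 13 is 247B2881821B09C2B536BC1228A44.
The digit 2 appears 6 times.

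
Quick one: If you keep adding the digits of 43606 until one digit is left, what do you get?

1

4+3+6+0+6 = 19
1+9 = 10
1+0 = 1
(Equivalently, 43606 mod 9 = 1.)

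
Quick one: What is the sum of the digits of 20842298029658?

65

2+0+8+4+2+2+9+8+0+2+9+6+5+8 = 65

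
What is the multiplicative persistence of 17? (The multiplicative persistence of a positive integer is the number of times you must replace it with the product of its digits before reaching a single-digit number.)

1

17 → 7 (1 step)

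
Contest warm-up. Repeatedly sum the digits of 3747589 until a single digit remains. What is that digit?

7

3+7+4+7+5+8+9 = 43
4+3 = 7
(Equivalently, 3747589 mod 9 = 7.)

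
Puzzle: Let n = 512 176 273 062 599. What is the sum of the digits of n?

5+1+2+1+7+6+2+7+3+0+6+2+5+9+9 = 65

65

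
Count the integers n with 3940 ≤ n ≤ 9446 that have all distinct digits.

2807

The integers in [3940, 9446] that have all distinct digits: 3940, 3941, 3942, 3945, 3946, 3947, …, 9437, 9438.
2807 qualify.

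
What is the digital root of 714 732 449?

5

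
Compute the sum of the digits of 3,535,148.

29

3+5+3+5+1+4+8 = 29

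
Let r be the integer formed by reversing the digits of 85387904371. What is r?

Reversing 85387904371 gives 17340978358.

17340978358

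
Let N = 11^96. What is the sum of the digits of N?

424

11^96 = 9412343651268540526001186511911506574868063110469548823950876000379062365652829504091329792873336961
Sum of its 100 digits: 424.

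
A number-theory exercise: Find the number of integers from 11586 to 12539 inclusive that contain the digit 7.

The integers in [11586, 12539] that contain the digit 7: 11587, 11597, 11607, 11617, 11627, 11637, …, 12527, 12537.
258 qualify.

258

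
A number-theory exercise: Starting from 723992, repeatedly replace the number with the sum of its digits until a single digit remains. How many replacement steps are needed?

2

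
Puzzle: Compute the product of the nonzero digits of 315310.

45

3×1×5×3×1 = 45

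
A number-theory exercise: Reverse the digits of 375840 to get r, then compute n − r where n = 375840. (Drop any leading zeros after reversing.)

Reverse of 375840 is 48573.
375840 − 48573 = 327267

327267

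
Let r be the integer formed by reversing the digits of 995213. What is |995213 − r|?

Reverse of 995213 is 312599.
|995213 − 312599| = 682614

682614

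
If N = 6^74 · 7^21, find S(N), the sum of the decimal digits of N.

360

6^74 · 7^21 = 2139199895433085991464178761081203215969573579685285042075726676175483830272
Sum of its 76 digits: 360.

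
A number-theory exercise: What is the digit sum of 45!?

45! = 119622220865480194561963161495657715064383733760000000000
Sum of its 57 digits: 207.

207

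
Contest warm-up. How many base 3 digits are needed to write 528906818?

528906818 in base 3 is 1100212020020202102, which has 19 digits.

19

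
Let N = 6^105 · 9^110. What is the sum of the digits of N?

6^105 · 9^110 = 4704975091796247343239496552379921007639910322812239359007172743701166318996542087239106125655154405199903026542665761917122189504548417981504471682294796234024958590715590022848814514176
Sum of its 187 digits: 819.

819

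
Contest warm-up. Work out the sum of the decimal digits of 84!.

84! = 3314240134565353266999387579130131288000666286242049487118846032383059131291716864129885722968716753156177920000000000000000000
Sum of its 127 digits: 477.

477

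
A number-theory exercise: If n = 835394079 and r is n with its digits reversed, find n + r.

Reverse of 835394079 is 970493538.
835394079 + 970493538 = 1805887617

1805887617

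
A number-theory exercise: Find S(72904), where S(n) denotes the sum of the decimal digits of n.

22

7+2+9+0+4 = 22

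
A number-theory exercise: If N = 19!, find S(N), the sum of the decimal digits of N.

45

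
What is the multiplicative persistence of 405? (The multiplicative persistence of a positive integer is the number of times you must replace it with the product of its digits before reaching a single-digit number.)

405 → 0 (1 step)

1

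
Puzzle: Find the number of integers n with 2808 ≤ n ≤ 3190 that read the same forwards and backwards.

4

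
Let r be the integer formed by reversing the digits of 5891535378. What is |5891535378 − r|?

2843816607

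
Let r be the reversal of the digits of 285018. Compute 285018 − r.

-525564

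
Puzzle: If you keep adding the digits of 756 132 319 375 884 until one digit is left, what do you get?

7+5+6+1+3+2+3+1+9+3+7+5+8+8+4 = 72
7+2 = 9

9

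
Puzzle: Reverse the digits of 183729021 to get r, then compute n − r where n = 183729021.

62801640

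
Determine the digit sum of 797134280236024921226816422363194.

7+9+7+1+3+4+2+8+0+2+3+6+0+2+4+9+2+1+2+2+6+8+1+6+4+2+2+3+6+3+1+9+4 = 129

129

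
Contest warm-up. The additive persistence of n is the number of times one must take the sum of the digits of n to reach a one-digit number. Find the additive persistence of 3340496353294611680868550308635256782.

3340496353294611680868550308635256782 → 164 → 11 → 2 (3 steps)

3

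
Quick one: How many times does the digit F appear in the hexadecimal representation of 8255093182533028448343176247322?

1

8255093182533028448343176247322 in base 16 is 6831A50910A11A9EA66B6BF81A.
The digit F appears 1 time.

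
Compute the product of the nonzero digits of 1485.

160

1×4×8×5 = 160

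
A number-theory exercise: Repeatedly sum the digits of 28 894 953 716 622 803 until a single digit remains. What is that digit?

2

2+8+8+9+4+9+5+3+7+1+6+6+2+2+8+0+3 = 83
8+3 = 11
1+1 = 2
(Equivalently, 28 894 953 716 622 803 mod 9 = 2.)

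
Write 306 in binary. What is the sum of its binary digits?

306 in base 2 is 100110010.
Digit sum: 1+0+0+1+1+0+0+1+0 = 4.

4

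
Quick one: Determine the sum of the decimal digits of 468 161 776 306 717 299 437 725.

4+6+8+1+6+1+7+7+6+3+0+6+7+1+7+2+9+9+4+3+7+7+2+5 = 118

118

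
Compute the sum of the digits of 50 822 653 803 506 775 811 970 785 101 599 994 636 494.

197

5+0+8+2+2+6+5+3+8+0+3+5+0+6+7+7+5+8+1+1+9+7+0+7+8+5+1+0+1+5+9+9+9+9+4+6+3+6+4+9+4 = 197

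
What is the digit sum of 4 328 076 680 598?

4+3+2+8+0+7+6+6+8+0+5+9+8 = 66

66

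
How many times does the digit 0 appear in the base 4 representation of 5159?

5159 in base 4 is 1100213.
The digit 0 appears 2 times.

2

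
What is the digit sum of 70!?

459

70! = 11978571669969891796072783721689098736458938142546425857555362864628009582789845319680000000000000000
Sum of its 101 digits: 459.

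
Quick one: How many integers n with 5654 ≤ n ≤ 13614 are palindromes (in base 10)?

80

The integers in [5654, 13614] that are palindromes (in base 10): 5665, 5775, 5885, 5995, 6006, 6116, …, 13431, 13531.
80 qualify.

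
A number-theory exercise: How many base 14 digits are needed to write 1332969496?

1332969496 in base 14 is C90640AC, which has 8 digits.

8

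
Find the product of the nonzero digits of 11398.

1×1×3×9×8 = 216

216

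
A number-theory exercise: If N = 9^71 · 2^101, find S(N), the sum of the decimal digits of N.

9^71 · 2^101 = 142970926728337746930169078236265256854444754841863869730884281720822620430735447967070730917511168
Sum of its 99 digits: 450.

450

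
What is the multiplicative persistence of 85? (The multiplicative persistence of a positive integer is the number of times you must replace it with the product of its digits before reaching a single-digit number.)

85 → 40 → 0 (2 steps)

2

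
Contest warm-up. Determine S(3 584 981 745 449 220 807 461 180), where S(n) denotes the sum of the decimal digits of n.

110

3+5+8+4+9+8+1+7+4+5+4+4+9+2+2+0+8+0+7+4+6+1+1+8+0 = 110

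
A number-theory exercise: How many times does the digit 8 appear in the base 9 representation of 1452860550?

1

1452860550 in base 9 is 3666728000.
The digit 8 appears 1 time.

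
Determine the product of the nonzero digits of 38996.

11664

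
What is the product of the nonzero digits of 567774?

41160

5×6×7×7×7×4 = 41160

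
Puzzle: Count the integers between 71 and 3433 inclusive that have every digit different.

The integers in [71, 3433] that have every digit different: 71, 72, 73, 74, 75, 76, …, 3428, 3429.
1871 qualify.

1871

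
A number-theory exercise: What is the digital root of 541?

1

5+4+1 = 10
1+0 = 1
(Equivalently, 541 mod 9 = 1.)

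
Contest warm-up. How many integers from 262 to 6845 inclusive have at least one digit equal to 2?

The integers in [262, 6845] that have at least one digit equal to 2: 262, 263, 264, 265, 266, 267, …, 6832, 6842.
2502 qualify.

2502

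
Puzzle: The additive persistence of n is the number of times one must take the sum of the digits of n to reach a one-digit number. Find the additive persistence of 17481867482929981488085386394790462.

17481867482929981488085386394790462 → 188 → 17 → 8 (3 steps)

3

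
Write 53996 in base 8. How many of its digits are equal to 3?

1

53996 in base 8 is 151354.
The digit 3 appears 1 time.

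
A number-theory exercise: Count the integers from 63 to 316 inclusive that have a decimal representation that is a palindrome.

26

The integers in [63, 316] that have a decimal representation that is a palindrome: 66, 77, 88, 99, 101, 111, …, 303, 313.
26 qualify.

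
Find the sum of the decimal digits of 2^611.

770

2^611 = 8498207885068273579033411304839498037273489883632510771191106211206456957773635883826600036243668570702229271779944016245545269402443315830552319660265397631101300333366291504507650048
Sum of its 184 digits: 770.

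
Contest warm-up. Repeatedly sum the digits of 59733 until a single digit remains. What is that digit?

9

5+9+7+3+3 = 27
2+7 = 9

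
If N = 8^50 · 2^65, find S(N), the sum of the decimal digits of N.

8^50 · 2^65 = 52656145834278593348959013841835216159447547700274555627155488768
Sum of its 65 digits: 311.

311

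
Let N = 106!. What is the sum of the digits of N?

639

106! = 114628056373470835453434738414834942870388487424139673389282723476762012382449946252660360871841673476016298287096435143747350528228224302506311680000000000000000000000000
Sum of its 171 digits: 639.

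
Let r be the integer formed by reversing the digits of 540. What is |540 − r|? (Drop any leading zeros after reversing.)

495

Reverse of 540 is 45.
|540 − 45| = 495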